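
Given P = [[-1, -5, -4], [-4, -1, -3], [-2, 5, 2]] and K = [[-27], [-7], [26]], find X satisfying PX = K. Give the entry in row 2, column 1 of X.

P is on the left of X, so left-multiply by P⁻¹: X = P⁻¹K.
P has determinant 5; P⁻¹ = [[13/5, -2, 11/5], [14/5, -2, 13/5], [-22/5, 3, -19/5]].
X = P⁻¹K = [[13/5, -2, 11/5], [14/5, -2, 13/5], [-22/5, 3, -19/5]] · [[-27], [-7], [26]] = [[1], [6], [-1]].

6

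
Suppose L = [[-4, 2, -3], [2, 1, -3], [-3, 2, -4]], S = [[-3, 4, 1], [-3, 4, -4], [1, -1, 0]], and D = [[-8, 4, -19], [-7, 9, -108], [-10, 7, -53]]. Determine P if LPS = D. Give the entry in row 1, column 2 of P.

4

Left-multiply by L⁻¹ and right-multiply by S⁻¹: P = L⁻¹DS⁻¹.
det L = 5, so L⁻¹ = [[2/5, 2/5, -3/5], [17/5, 7/5, -18/5], [7/5, 2/5, -8/5]].
det S = -5, so S⁻¹ = [[4/5, 1/5, 4], [4/5, 1/5, 3], [1/5, -1/5, 0]].
L⁻¹D = [[0, 1, -19], [-1, 1, -25], [2, -2, 15]].
P = (L⁻¹D)S⁻¹ = [[-3, 4, 3], [-5, 5, -1], [3, -3, 2]].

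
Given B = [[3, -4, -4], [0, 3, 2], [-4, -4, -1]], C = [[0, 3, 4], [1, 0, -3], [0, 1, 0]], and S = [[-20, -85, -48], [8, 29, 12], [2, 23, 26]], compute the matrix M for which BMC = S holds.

M = [[-5, -4, 0], [3, 4, 0], [0, -2, 1]]

M = B⁻¹SC⁻¹ (apply B⁻¹ on the left and C⁻¹ on the right).
det B = -1, so B⁻¹ = [[-5, -12, -4], [8, 19, 6], [-12, -28, -9]].
det C = 4, so C⁻¹ = [[3/4, 1, -9/4], [0, 0, 1], [1/4, 0, -3/4]].
B⁻¹S = [[-4, -15, -8], [4, 9, 0], [-2, 1, 6]].
M = (B⁻¹S)C⁻¹ = [[-5, -4, 0], [3, 4, 0], [0, -2, 1]].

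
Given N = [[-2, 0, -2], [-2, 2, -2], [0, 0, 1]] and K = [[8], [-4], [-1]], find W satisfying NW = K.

N is on the left of W, so left-multiply by N⁻¹: W = N⁻¹K.
det N = -4, so N⁻¹ = [[-1/2, 0, -1], [-1/2, 1/2, 0], [0, 0, 1]].
W = N⁻¹K = [[-1/2, 0, -1], [-1/2, 1/2, 0], [0, 0, 1]] · [[8], [-4], [-1]] = [[-3], [-6], [-1]].

W = [[-3], [-6], [-1]]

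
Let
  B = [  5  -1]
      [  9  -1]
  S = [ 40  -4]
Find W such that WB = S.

Right-multiplying both sides by B⁻¹ gives W = SB⁻¹.
det B = 4, so B⁻¹ = [[-1/4, 1/4], [-9/4, 5/4]].
W = SB⁻¹ = [[40, -4]] · [[-1/4, 1/4], [-9/4, 5/4]] = [[-1, 5]].

W = [[-1, 5]]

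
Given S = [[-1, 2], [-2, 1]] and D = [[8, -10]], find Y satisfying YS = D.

Since S sits to the right of Y, Y = DS⁻¹.
S has determinant 3; S⁻¹ = [[1/3, -2/3], [2/3, -1/3]].
Y = DS⁻¹ = [[8, -10]] · [[1/3, -2/3], [2/3, -1/3]] = [[-4, -2]].

Y = [[-4, -2]]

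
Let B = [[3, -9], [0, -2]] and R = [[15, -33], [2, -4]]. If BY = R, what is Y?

B is on the left of Y, so left-multiply by B⁻¹: Y = B⁻¹R.
det B = -6, so B⁻¹ = [[1/3, -3/2], [0, -1/2]].
Y = B⁻¹R = [[1/3, -3/2], [0, -1/2]] · [[15, -33], [2, -4]] = [[2, -5], [-1, 2]].

Y = [[2, -5], [-1, 2]]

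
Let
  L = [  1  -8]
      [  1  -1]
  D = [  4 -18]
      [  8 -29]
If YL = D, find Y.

Y = [[2, 2], [3, 5]]

Since L sits to the right of Y, Y = DL⁻¹.
det L = 7, so L⁻¹ = [[-1/7, 8/7], [-1/7, 1/7]].
Y = DL⁻¹ = [[4, -18], [8, -29]] · [[-1/7, 8/7], [-1/7, 1/7]] = [[2, 2], [3, 5]].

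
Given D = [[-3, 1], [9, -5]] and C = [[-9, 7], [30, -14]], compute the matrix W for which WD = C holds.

D is on the right of W, so right-multiply by D⁻¹: W = CD⁻¹.
det D = 6; the adjugate gives D⁻¹ = [[-5/6, -1/6], [-3/2, -1/2]].
W = CD⁻¹ = [[-9, 7], [30, -14]] · [[-5/6, -1/6], [-3/2, -1/2]] = [[-3, -2], [-4, 2]].

W = [[-3, -2], [-4, 2]]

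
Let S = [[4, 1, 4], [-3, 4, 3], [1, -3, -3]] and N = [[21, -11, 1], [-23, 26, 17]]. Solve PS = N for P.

S is on the right of P, so right-multiply by S⁻¹: P = NS⁻¹.
det S = 2; the adjugate gives S⁻¹ = [[-3/2, -9/2, -13/2], [-3, -8, -12], [5/2, 13/2, 19/2]].
P = NS⁻¹ = [[21, -11, 1], [-23, 26, 17]] · [[-3/2, -9/2, -13/2], [-3, -8, -12], [5/2, 13/2, 19/2]] = [[4, 0, 5], [-1, 6, -1]].

P = [[4, 0, 5], [-1, 6, -1]]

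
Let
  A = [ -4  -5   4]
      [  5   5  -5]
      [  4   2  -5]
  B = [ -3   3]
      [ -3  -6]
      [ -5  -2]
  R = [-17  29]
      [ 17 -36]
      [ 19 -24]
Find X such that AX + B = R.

AX = R − B = [[-14, 26], [20, -30], [24, -22]].
Left-multiplying both sides by A⁻¹ gives X = A⁻¹(R − B).
A has determinant -5; A⁻¹ = [[3, 17/5, -1], [-1, -4/5, 0], [2, 12/5, -1]].
X = A⁻¹(R − B) = [[2, -2], [-2, -2], [-4, 2]].

X = [[2, -2], [-2, -2], [-4, 2]]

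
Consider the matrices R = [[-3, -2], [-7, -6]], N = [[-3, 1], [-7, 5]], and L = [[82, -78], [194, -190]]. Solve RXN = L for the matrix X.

X = [[-3, 5], [-4, 2]]

Left-multiply by R⁻¹ and right-multiply by N⁻¹: X = R⁻¹LN⁻¹.
R has determinant 4; R⁻¹ = [[-3/2, 1/2], [7/4, -3/4]].
N has determinant -8; N⁻¹ = [[-5/8, 1/8], [-7/8, 3/8]].
R⁻¹L = [[-26, 22], [-2, 6]].
X = (R⁻¹L)N⁻¹ = [[-3, 5], [-4, 2]].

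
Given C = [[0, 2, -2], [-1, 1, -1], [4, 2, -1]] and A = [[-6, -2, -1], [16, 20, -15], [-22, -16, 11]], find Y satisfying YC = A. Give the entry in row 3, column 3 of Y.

C is on the right of Y, so right-multiply by C⁻¹: Y = AC⁻¹.
C has determinant 2; C⁻¹ = [[1/2, -1, 0], [-5/2, 4, 1], [-3, 4, 1]].
Y = AC⁻¹ = [[-6, -2, -1], [16, 20, -15], [-22, -16, 11]] · [[1/2, -1, 0], [-5/2, 4, 1], [-3, 4, 1]] = [[5, -6, -3], [3, 4, 5], [-4, 2, -5]].

-5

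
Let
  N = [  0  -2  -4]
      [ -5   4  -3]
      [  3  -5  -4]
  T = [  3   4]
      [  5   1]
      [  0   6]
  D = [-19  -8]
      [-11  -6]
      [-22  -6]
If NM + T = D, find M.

M = [[1, 4], [1, 4], [5, 1]]

NM = D − T = [[-22, -12], [-16, -7], [-22, -12]].
Left-multiplying both sides by N⁻¹ gives M = N⁻¹(D − T).
det N = 6; the adjugate gives N⁻¹ = [[-31/6, 2, 11/3], [-29/6, 2, 10/3], [13/6, -1, -5/3]].
M = N⁻¹(D − T) = [[1, 4], [1, 4], [5, 1]].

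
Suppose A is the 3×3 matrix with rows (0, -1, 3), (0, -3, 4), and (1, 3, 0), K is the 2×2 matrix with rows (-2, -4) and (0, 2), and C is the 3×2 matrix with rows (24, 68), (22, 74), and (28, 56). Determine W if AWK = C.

W = A⁻¹CK⁻¹ (apply A⁻¹ on the left and K⁻¹ on the right).
det A = 5, so A⁻¹ = [[-12/5, 9/5, 1], [4/5, -3/5, 0], [3/5, -1/5, 0]].
det K = -4; the adjugate gives K⁻¹ = [[-1/2, -1], [0, 1/2]].
A⁻¹C = [[10, 26], [6, 10], [10, 26]].
W = (A⁻¹C)K⁻¹ = [[-5, 3], [-3, -1], [-5, 3]].

W = [[-5, 3], [-3, -1], [-5, 3]]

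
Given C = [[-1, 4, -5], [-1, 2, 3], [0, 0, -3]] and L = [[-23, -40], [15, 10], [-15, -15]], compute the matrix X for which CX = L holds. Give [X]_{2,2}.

-5

Since C multiplies X on the left, X = C⁻¹L.
det C = -6, so C⁻¹ = [[1, -2, -11/3], [1/2, -1/2, -4/3], [0, 0, -1/3]].
X = C⁻¹L = [[1, -2, -11/3], [1/2, -1/2, -4/3], [0, 0, -1/3]] · [[-23, -40], [15, 10], [-15, -15]] = [[2, -5], [1, -5], [5, 5]].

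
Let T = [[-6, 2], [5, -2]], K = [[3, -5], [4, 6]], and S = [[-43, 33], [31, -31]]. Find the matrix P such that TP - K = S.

P = [[5, -3], [-5, 5]]

TP = S + K = [[-40, 28], [35, -25]].
T is on the left of P, so left-multiply by T⁻¹: P = T⁻¹(S + K).
T has determinant 2; T⁻¹ = [[-1, -1], [-5/2, -3]].
P = T⁻¹(S + K) = [[5, -3], [-5, 5]].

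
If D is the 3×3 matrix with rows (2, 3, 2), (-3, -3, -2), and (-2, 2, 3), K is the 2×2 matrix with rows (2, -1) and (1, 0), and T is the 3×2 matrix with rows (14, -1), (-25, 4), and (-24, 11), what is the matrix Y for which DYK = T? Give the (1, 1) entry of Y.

Y = D⁻¹TK⁻¹ (apply D⁻¹ on the left and K⁻¹ on the right).
D has determinant 5; D⁻¹ = [[-1, -1, 0], [13/5, 2, -2/5], [-12/5, -2, 3/5]].
K has determinant 1; K⁻¹ = [[0, 1], [-1, 2]].
D⁻¹T = [[11, -3], [-4, 1], [2, 1]].
Y = (D⁻¹T)K⁻¹ = [[3, 5], [-1, -2], [-1, 4]].

3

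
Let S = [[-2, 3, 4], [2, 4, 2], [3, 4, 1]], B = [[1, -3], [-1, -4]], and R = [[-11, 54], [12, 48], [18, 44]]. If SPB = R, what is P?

P = [[4, -1], [-2, -3], [0, 1]]

Isolating P: multiply by S⁻¹ from the left and B⁻¹ from the right, so P = S⁻¹RB⁻¹.
det S = 4; the adjugate gives S⁻¹ = [[-1, 13/4, -5/2], [1, -7/2, 3], [-1, 17/4, -7/2]].
B has determinant -7; B⁻¹ = [[4/7, -3/7], [-1/7, -1/7]].
S⁻¹R = [[5, -8], [1, 18], [-1, -4]].
P = (S⁻¹R)B⁻¹ = [[4, -1], [-2, -3], [0, 1]].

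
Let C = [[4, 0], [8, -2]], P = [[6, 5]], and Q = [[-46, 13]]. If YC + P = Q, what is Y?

YC = Q − P = [[-52, 8]].
Since C sits to the right of Y, Y = (Q − P)C⁻¹.
det C = -8, so C⁻¹ = [[1/4, 0], [1, -1/2]].
Y = (Q − P)C⁻¹ = [[-5, -4]].

Y = [[-5, -4]]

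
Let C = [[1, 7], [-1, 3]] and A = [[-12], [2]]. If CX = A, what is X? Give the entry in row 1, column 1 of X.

-5

C is on the left of X, so left-multiply by C⁻¹: X = C⁻¹A.
det C = 10, so C⁻¹ = [[3/10, -7/10], [1/10, 1/10]].
X = C⁻¹A = [[3/10, -7/10], [1/10, 1/10]] · [[-12], [2]] = [[-5], [-1]].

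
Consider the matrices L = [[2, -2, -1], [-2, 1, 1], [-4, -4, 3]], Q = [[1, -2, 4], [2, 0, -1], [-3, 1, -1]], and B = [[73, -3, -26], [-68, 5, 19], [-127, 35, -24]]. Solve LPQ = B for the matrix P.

P = [[-4, 5, -5], [1, -3, 0], [-4, -1, 5]]

P = L⁻¹BQ⁻¹ (apply L⁻¹ on the left and Q⁻¹ on the right).
L has determinant -2; L⁻¹ = [[-7/2, -5, 1/2], [-1, -1, 0], [-6, -8, 1]].
det Q = -1; the adjugate gives Q⁻¹ = [[-1, -2, -2], [-5, -11, -9], [-2, -5, -4]].
L⁻¹B = [[21, 3, -16], [-5, -2, 7], [-21, 13, -20]].
P = (L⁻¹B)Q⁻¹ = [[-4, 5, -5], [1, -3, 0], [-4, -1, 5]].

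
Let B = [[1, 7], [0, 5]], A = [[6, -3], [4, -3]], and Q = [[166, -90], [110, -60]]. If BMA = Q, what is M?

M = [[2, 0], [3, 1]]

Left-multiply by B⁻¹ and right-multiply by A⁻¹: M = B⁻¹QA⁻¹.
det B = 5, so B⁻¹ = [[1, -7/5], [0, 1/5]].
det A = -6, so A⁻¹ = [[1/2, -1/2], [2/3, -1]].
B⁻¹Q = [[12, -6], [22, -12]].
M = (B⁻¹Q)A⁻¹ = [[2, 0], [3, 1]].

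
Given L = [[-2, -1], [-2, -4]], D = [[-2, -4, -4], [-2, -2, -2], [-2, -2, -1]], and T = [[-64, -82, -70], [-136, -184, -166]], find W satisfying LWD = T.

Isolating W: multiply by L⁻¹ from the left and D⁻¹ from the right, so W = L⁻¹TD⁻¹.
det L = 6; the adjugate gives L⁻¹ = [[-2/3, 1/6], [1/3, -1/3]].
det D = -4, so D⁻¹ = [[1/2, -1, 0], [-1/2, 3/2, -1], [0, -1, 1]].
L⁻¹T = [[20, 24, 19], [24, 34, 32]].
W = (L⁻¹T)D⁻¹ = [[-2, -3, -5], [-5, -5, -2]].

W = [[-2, -3, -5], [-5, -5, -2]]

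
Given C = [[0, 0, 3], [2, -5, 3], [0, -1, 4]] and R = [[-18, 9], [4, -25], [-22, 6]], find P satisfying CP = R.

P = [[6, -2], [-2, 6], [-6, 3]]

Since C multiplies P on the left, P = C⁻¹R.
det C = -6, so C⁻¹ = [[17/6, 1/2, -5/2], [4/3, 0, -1], [1/3, 0, 0]].
P = C⁻¹R = [[17/6, 1/2, -5/2], [4/3, 0, -1], [1/3, 0, 0]] · [[-18, 9], [4, -25], [-22, 6]] = [[6, -2], [-2, 6], [-6, 3]].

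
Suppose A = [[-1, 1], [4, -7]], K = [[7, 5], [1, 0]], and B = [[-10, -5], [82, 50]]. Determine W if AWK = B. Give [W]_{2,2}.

0

Isolating W: multiply by A⁻¹ from the left and K⁻¹ from the right, so W = A⁻¹BK⁻¹.
det A = 3; the adjugate gives A⁻¹ = [[-7/3, -1/3], [-4/3, -1/3]].
det K = -5; the adjugate gives K⁻¹ = [[0, 1], [1/5, -7/5]].
A⁻¹B = [[-4, -5], [-14, -10]].
W = (A⁻¹B)K⁻¹ = [[-1, 3], [-2, 0]].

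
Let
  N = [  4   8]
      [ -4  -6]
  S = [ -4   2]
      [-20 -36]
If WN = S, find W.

Right-multiplying both sides by N⁻¹ gives W = SN⁻¹.
N has determinant 8; N⁻¹ = [[-3/4, -1], [1/2, 1/2]].
W = SN⁻¹ = [[-4, 2], [-20, -36]] · [[-3/4, -1], [1/2, 1/2]] = [[4, 5], [-3, 2]].

W = [[4, 5], [-3, 2]]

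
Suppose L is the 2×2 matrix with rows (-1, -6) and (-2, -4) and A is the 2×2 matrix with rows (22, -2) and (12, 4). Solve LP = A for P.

P = [[2, -4], [-4, 1]]

Since L multiplies P on the left, P = L⁻¹A.
det L = -8, so L⁻¹ = [[1/2, -3/4], [-1/4, 1/8]].
P = L⁻¹A = [[1/2, -3/4], [-1/4, 1/8]] · [[22, -2], [12, 4]] = [[2, -4], [-4, 1]].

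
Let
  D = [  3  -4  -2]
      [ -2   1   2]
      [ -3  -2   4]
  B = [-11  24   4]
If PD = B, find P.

P = [[-6, -2, -1]]

D is on the right of P, so right-multiply by D⁻¹: P = BD⁻¹.
det D = 2; the adjugate gives D⁻¹ = [[4, 10, -3], [1, 3, -1], [7/2, 9, -5/2]].
P = BD⁻¹ = [[-11, 24, 4]] · [[4, 10, -3], [1, 3, -1], [7/2, 9, -5/2]] = [[-6, -2, -1]].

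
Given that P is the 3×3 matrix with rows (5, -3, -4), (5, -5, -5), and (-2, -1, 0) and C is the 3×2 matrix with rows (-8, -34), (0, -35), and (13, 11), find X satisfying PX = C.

P is on the left of X, so left-multiply by P⁻¹: X = P⁻¹C.
det P = 5, so P⁻¹ = [[-1, 4/5, -1], [2, -8/5, 1], [-3, 11/5, -2]].
X = P⁻¹C = [[-1, 4/5, -1], [2, -8/5, 1], [-3, 11/5, -2]] · [[-8, -34], [0, -35], [13, 11]] = [[-5, -5], [-3, -1], [-2, 3]].

X = [[-5, -5], [-3, -1], [-2, 3]]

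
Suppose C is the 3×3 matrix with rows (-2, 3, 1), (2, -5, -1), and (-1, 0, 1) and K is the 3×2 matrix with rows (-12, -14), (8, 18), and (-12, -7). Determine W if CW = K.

Since C multiplies W on the left, W = C⁻¹K.
det C = 2; the adjugate gives C⁻¹ = [[-5/2, -3/2, 1], [-1/2, -1/2, 0], [-5/2, -3/2, 2]].
W = C⁻¹K = [[-5/2, -3/2, 1], [-1/2, -1/2, 0], [-5/2, -3/2, 2]] · [[-12, -14], [8, 18], [-12, -7]] = [[6, 1], [2, -2], [-6, -6]].

W = [[6, 1], [2, -2], [-6, -6]]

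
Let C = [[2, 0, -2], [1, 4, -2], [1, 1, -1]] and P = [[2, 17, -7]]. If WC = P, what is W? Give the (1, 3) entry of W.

Since C sits to the right of W, W = PC⁻¹.
det C = 2; the adjugate gives C⁻¹ = [[-1, -1, 4], [-1/2, 0, 1], [-3/2, -1, 4]].
W = PC⁻¹ = [[2, 17, -7]] · [[-1, -1, 4], [-1/2, 0, 1], [-3/2, -1, 4]] = [[0, 5, -3]].

-3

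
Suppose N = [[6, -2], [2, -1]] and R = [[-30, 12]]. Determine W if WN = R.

W = [[-3, -6]]

Right-multiplying both sides by N⁻¹ gives W = RN⁻¹.
det N = -2; the adjugate gives N⁻¹ = [[1/2, -1], [1, -3]].
W = RN⁻¹ = [[-30, 12]] · [[1/2, -1], [1, -3]] = [[-3, -6]].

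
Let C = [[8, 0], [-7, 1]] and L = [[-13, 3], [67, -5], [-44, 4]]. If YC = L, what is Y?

C is on the right of Y, so right-multiply by C⁻¹: Y = LC⁻¹.
det C = 8, so C⁻¹ = [[1/8, 0], [7/8, 1]].
Y = LC⁻¹ = [[-13, 3], [67, -5], [-44, 4]] · [[1/8, 0], [7/8, 1]] = [[1, 3], [4, -5], [-2, 4]].

Y = [[1, 3], [4, -5], [-2, 4]]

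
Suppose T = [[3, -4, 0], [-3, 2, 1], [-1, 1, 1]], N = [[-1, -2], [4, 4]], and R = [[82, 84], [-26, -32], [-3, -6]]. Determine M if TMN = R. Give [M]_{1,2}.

M = T⁻¹RN⁻¹ (apply T⁻¹ on the left and N⁻¹ on the right).
det T = -5; the adjugate gives T⁻¹ = [[-1/5, -4/5, 4/5], [-2/5, -3/5, 3/5], [1/5, -1/5, 6/5]].
det N = 4; the adjugate gives N⁻¹ = [[1, 1/2], [-1, -1/4]].
T⁻¹R = [[2, 4], [-19, -18], [18, 16]].
M = (T⁻¹R)N⁻¹ = [[-2, 0], [-1, -5], [2, 5]].

0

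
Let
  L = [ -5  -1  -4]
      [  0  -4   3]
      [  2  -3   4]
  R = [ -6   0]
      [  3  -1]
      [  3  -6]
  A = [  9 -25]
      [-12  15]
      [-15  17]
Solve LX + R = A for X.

LX = A − R = [[15, -25], [-15, 16], [-18, 23]].
Left-multiplying both sides by L⁻¹ gives X = L⁻¹(A − R).
L has determinant -3; L⁻¹ = [[7/3, -16/3, 19/3], [-2, 4, -5], [-8/3, 17/3, -20/3]].
X = L⁻¹(A − R) = [[1, 2], [0, -1], [-5, 4]].

X = [[1, 2], [0, -1], [-5, 4]]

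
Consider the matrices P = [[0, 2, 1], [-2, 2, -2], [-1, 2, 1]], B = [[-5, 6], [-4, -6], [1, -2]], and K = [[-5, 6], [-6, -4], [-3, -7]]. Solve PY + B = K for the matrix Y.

PY = K − B = [[0, 0], [-2, 2], [-4, -5]].
P is on the left of Y, so left-multiply by P⁻¹: Y = P⁻¹(K − B).
det P = 6; the adjugate gives P⁻¹ = [[1, 0, -1], [2/3, 1/6, -1/3], [-1/3, -1/3, 2/3]].
Y = P⁻¹(K − B) = [[4, 5], [1, 2], [-2, -4]].

Y = [[4, 5], [1, 2], [-2, -4]]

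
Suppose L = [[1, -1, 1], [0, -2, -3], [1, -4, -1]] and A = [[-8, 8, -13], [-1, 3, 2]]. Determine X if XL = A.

Right-multiplying both sides by L⁻¹ gives X = AL⁻¹.
L has determinant -5; L⁻¹ = [[2, 1, -1], [3/5, 2/5, -3/5], [-2/5, -3/5, 2/5]].
X = AL⁻¹ = [[-8, 8, -13], [-1, 3, 2]] · [[2, 1, -1], [3/5, 2/5, -3/5], [-2/5, -3/5, 2/5]] = [[-6, 3, -2], [-1, -1, 0]].

X = [[-6, 3, -2], [-1, -1, 0]]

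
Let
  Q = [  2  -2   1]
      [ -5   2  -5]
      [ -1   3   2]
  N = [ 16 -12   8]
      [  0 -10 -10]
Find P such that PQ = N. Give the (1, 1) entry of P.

-4

Since Q sits to the right of P, P = NQ⁻¹.
det Q = -5; the adjugate gives Q⁻¹ = [[-19/5, -7/5, -8/5], [-3, -1, -1], [13/5, 4/5, 6/5]].
P = NQ⁻¹ = [[16, -12, 8], [0, -10, -10]] · [[-19/5, -7/5, -8/5], [-3, -1, -1], [13/5, 4/5, 6/5]] = [[-4, -4, -4], [4, 2, -2]].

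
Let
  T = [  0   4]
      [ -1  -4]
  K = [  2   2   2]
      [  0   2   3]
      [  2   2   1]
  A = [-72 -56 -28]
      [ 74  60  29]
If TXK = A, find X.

Isolating X: multiply by T⁻¹ from the left and K⁻¹ from the right, so X = T⁻¹AK⁻¹.
T has determinant 4; T⁻¹ = [[-1, -1], [1/4, 0]].
det K = -4; the adjugate gives K⁻¹ = [[1, -1/2, -1/2], [-3/2, 1/2, 3/2], [1, 0, -1]].
T⁻¹A = [[-2, -4, -1], [-18, -14, -7]].
X = (T⁻¹A)K⁻¹ = [[3, -1, -4], [-4, 2, -5]].

X = [[3, -1, -4], [-4, 2, -5]]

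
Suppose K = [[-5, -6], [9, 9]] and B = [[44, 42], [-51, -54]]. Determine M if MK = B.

Since K sits to the right of M, M = BK⁻¹.
det K = 9, so K⁻¹ = [[1, 2/3], [-1, -5/9]].
M = BK⁻¹ = [[44, 42], [-51, -54]] · [[1, 2/3], [-1, -5/9]] = [[2, 6], [3, -4]].

M = [[2, 6], [3, -4]]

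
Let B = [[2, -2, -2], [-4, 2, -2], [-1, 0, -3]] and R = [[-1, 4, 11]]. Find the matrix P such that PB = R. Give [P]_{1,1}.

B is on the right of P, so right-multiply by B⁻¹: P = RB⁻¹.
det B = 4; the adjugate gives B⁻¹ = [[-3/2, -3/2, 2], [-5/2, -2, 3], [1/2, 1/2, -1]].
P = RB⁻¹ = [[-1, 4, 11]] · [[-3/2, -3/2, 2], [-5/2, -2, 3], [1/2, 1/2, -1]] = [[-3, -1, -1]].

-3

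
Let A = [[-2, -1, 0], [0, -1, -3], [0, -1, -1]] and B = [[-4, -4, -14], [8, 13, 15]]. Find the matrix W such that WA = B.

W = [[2, 6, -4], [-4, -3, -6]]

A is on the right of W, so right-multiply by A⁻¹: W = BA⁻¹.
det A = 4; the adjugate gives A⁻¹ = [[-1/2, -1/4, 3/4], [0, 1/2, -3/2], [0, -1/2, 1/2]].
W = BA⁻¹ = [[-4, -4, -14], [8, 13, 15]] · [[-1/2, -1/4, 3/4], [0, 1/2, -3/2], [0, -1/2, 1/2]] = [[2, 6, -4], [-4, -3, -6]].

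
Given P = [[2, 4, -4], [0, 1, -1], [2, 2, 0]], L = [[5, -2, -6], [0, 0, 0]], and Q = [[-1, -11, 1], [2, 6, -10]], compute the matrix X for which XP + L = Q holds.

XP = Q − L = [[-6, -9, 7], [2, 6, -10]].
Since P sits to the right of X, X = (Q − L)P⁻¹.
det P = 4, so P⁻¹ = [[1/2, -2, 0], [-1/2, 2, 1/2], [-1/2, 1, 1/2]].
X = (Q − L)P⁻¹ = [[-2, 1, -1], [3, -2, -2]].

X = [[-2, 1, -1], [3, -2, -2]]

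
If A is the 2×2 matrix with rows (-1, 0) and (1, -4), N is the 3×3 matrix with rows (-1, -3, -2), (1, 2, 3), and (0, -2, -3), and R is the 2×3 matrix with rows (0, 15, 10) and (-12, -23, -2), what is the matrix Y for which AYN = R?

Left-multiply by A⁻¹ and right-multiply by N⁻¹: Y = A⁻¹RN⁻¹.
det A = 4, so A⁻¹ = [[-1, 0], [-1/4, -1/4]].
det N = -5, so N⁻¹ = [[0, 1, 1], [-3/5, -3/5, -1/5], [2/5, 2/5, -1/5]].
A⁻¹R = [[0, -15, -10], [3, 2, -2]].
Y = (A⁻¹R)N⁻¹ = [[5, 5, 5], [-2, 1, 3]].

Y = [[5, 5, 5], [-2, 1, 3]]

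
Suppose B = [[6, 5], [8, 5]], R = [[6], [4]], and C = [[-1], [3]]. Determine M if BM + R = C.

M = [[3], [-5]]

BM = C − R = [[-7], [-1]].
Left-multiplying both sides by B⁻¹ gives M = B⁻¹(C − R).
B has determinant -10; B⁻¹ = [[-1/2, 1/2], [4/5, -3/5]].
M = B⁻¹(C − R) = [[3], [-5]].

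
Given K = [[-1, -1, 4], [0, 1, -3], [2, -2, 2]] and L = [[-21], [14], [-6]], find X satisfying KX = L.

Left-multiplying both sides by K⁻¹ gives X = K⁻¹L.
det K = 2, so K⁻¹ = [[-2, -3, -1/2], [-3, -5, -3/2], [-1, -2, -1/2]].
X = K⁻¹L = [[-2, -3, -1/2], [-3, -5, -3/2], [-1, -2, -1/2]] · [[-21], [14], [-6]] = [[3], [2], [-4]].

X = [[3], [2], [-4]]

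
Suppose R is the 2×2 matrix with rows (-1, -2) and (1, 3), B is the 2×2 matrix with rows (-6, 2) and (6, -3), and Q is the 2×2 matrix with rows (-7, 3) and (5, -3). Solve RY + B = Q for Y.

RY = Q − B = [[-1, 1], [-1, 0]].
R is on the left of Y, so left-multiply by R⁻¹: Y = R⁻¹(Q − B).
R has determinant -1; R⁻¹ = [[-3, -2], [1, 1]].
Y = R⁻¹(Q − B) = [[5, -3], [-2, 1]].

Y = [[5, -3], [-2, 1]]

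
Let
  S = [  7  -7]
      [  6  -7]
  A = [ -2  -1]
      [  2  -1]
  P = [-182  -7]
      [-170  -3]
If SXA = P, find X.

X = [[5, -1], [-2, 5]]

Isolating X: multiply by S⁻¹ from the left and A⁻¹ from the right, so X = S⁻¹PA⁻¹.
det S = -7, so S⁻¹ = [[1, -1], [6/7, -1]].
det A = 4; the adjugate gives A⁻¹ = [[-1/4, 1/4], [-1/2, -1/2]].
S⁻¹P = [[-12, -4], [14, -3]].
X = (S⁻¹P)A⁻¹ = [[5, -1], [-2, 5]].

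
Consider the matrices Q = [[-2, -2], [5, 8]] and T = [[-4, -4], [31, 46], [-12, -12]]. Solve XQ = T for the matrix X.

X = [[2, 0], [-3, 5], [6, 0]]

Since Q sits to the right of X, X = TQ⁻¹.
det Q = -6, so Q⁻¹ = [[-4/3, -1/3], [5/6, 1/3]].
X = TQ⁻¹ = [[-4, -4], [31, 46], [-12, -12]] · [[-4/3, -1/3], [5/6, 1/3]] = [[2, 0], [-3, 5], [6, 0]].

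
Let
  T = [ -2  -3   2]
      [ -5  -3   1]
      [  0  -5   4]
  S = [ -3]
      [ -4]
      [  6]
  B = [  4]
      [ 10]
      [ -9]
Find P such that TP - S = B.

TP = B + S = [[1], [6], [-3]].
Since T multiplies P on the left, P = T⁻¹(B + S).
det T = 4; the adjugate gives T⁻¹ = [[-7/4, 1/2, 3/4], [5, -2, -2], [25/4, -5/2, -9/4]].
P = T⁻¹(B + S) = [[-1], [-1], [-2]].

P = [[-1], [-1], [-2]]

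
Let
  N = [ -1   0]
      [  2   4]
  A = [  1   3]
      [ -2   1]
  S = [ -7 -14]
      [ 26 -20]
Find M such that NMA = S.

Left-multiply by N⁻¹ and right-multiply by A⁻¹: M = N⁻¹SA⁻¹.
det N = -4, so N⁻¹ = [[-1, 0], [1/2, 1/4]].
A has determinant 7; A⁻¹ = [[1/7, -3/7], [2/7, 1/7]].
N⁻¹S = [[7, 14], [3, -12]].
M = (N⁻¹S)A⁻¹ = [[5, -1], [-3, -3]].

M = [[5, -1], [-3, -3]]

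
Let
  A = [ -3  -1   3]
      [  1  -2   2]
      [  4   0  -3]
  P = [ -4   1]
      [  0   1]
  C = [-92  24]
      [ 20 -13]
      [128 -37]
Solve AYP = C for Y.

Isolating Y: multiply by A⁻¹ from the left and P⁻¹ from the right, so Y = A⁻¹CP⁻¹.
det A = -5, so A⁻¹ = [[-6/5, 3/5, -4/5], [-11/5, 3/5, -9/5], [-8/5, 4/5, -7/5]].
det P = -4, so P⁻¹ = [[-1/4, 1/4], [0, 1]].
A⁻¹C = [[20, -7], [-16, 6], [-16, 3]].
Y = (A⁻¹C)P⁻¹ = [[-5, -2], [4, 2], [4, -1]].

Y = [[-5, -2], [4, 2], [4, -1]]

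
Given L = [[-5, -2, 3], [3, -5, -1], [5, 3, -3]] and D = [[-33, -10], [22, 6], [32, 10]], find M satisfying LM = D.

M = [[4, 2], [-1, 0], [-5, 0]]

Since L multiplies M on the left, M = L⁻¹D.
det L = 4; the adjugate gives L⁻¹ = [[9/2, 3/4, 17/4], [1, 0, 1], [17/2, 5/4, 31/4]].
M = L⁻¹D = [[9/2, 3/4, 17/4], [1, 0, 1], [17/2, 5/4, 31/4]] · [[-33, -10], [22, 6], [32, 10]] = [[4, 2], [-1, 0], [-5, 0]].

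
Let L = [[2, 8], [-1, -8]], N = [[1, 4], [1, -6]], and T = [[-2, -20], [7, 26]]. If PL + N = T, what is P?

PL = T − N = [[-3, -24], [6, 32]].
L is on the right of P, so right-multiply by L⁻¹: P = (T − N)L⁻¹.
det L = -8, so L⁻¹ = [[1, 1], [-1/8, -1/4]].
P = (T − N)L⁻¹ = [[0, 3], [2, -2]].

P = [[0, 3], [2, -2]]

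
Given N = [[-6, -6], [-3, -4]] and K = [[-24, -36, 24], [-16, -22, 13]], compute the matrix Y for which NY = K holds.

Since N multiplies Y on the left, Y = N⁻¹K.
det N = 6, so N⁻¹ = [[-2/3, 1], [1/2, -1]].
Y = N⁻¹K = [[-2/3, 1], [1/2, -1]] · [[-24, -36, 24], [-16, -22, 13]] = [[0, 2, -3], [4, 4, -1]].

Y = [[0, 2, -3], [4, 4, -1]]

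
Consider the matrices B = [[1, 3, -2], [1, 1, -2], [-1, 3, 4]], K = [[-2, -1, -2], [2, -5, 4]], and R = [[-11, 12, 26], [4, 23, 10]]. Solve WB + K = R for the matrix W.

WB = R − K = [[-9, 13, 28], [2, 28, 6]].
B is on the right of W, so right-multiply by B⁻¹: W = (R − K)B⁻¹.
B has determinant -4; B⁻¹ = [[-5/2, 9/2, 1], [1/2, -1/2, 0], [-1, 3/2, 1/2]].
W = (R − K)B⁻¹ = [[1, -5, 5], [3, 4, 5]].

W = [[1, -5, 5], [3, 4, 5]]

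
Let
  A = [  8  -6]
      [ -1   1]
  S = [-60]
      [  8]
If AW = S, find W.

Since A multiplies W on the left, W = A⁻¹S.
A has determinant 2; A⁻¹ = [[1/2, 3], [1/2, 4]].
W = A⁻¹S = [[1/2, 3], [1/2, 4]] · [[-60], [8]] = [[-6], [2]].

W = [[-6], [2]]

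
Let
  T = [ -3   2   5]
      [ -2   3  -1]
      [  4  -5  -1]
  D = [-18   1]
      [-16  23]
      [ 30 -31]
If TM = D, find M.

T is on the left of M, so left-multiply by T⁻¹: M = T⁻¹D.
det T = 2, so T⁻¹ = [[-4, -23/2, -17/2], [-3, -17/2, -13/2], [-1, -7/2, -5/2]].
M = T⁻¹D = [[-4, -23/2, -17/2], [-3, -17/2, -13/2], [-1, -7/2, -5/2]] · [[-18, 1], [-16, 23], [30, -31]] = [[1, -5], [-5, 3], [-1, -4]].

M = [[1, -5], [-5, 3], [-1, -4]]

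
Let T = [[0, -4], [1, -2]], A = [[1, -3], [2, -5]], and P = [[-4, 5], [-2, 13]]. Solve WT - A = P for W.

WT = P + A = [[-3, 2], [0, 8]].
T is on the right of W, so right-multiply by T⁻¹: W = (P + A)T⁻¹.
det T = 4, so T⁻¹ = [[-1/2, 1], [-1/4, 0]].
W = (P + A)T⁻¹ = [[1, -3], [-2, 0]].

W = [[1, -3], [-2, 0]]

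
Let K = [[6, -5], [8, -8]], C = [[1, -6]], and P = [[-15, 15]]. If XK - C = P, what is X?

X = [[-5, 2]]

XK = P + C = [[-14, 9]].
K is on the right of X, so right-multiply by K⁻¹: X = (P + C)K⁻¹.
det K = -8, so K⁻¹ = [[1, -5/8], [1, -3/4]].
X = (P + C)K⁻¹ = [[-5, 2]].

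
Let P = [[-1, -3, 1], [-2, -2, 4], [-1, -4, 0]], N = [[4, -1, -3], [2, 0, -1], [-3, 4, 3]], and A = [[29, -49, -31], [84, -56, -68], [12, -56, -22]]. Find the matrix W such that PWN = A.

W = [[0, 2, 0], [2, 0, 4], [3, 3, -1]]

Isolating W: multiply by P⁻¹ from the left and N⁻¹ from the right, so W = P⁻¹AN⁻¹.
det P = 2; the adjugate gives P⁻¹ = [[8, -2, -5], [-2, 1/2, 1], [3, -1/2, -2]].
det N = -5; the adjugate gives N⁻¹ = [[-4/5, 9/5, -1/5], [3/5, -3/5, 2/5], [-8/5, 13/5, -2/5]].
P⁻¹A = [[4, 0, -2], [-4, 14, 6], [21, -7, -15]].
W = (P⁻¹A)N⁻¹ = [[0, 2, 0], [2, 0, 4], [3, 3, -1]].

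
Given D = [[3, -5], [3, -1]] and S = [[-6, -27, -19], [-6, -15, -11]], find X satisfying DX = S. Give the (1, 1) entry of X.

-2

Since D multiplies X on the left, X = D⁻¹S.
D has determinant 12; D⁻¹ = [[-1/12, 5/12], [-1/4, 1/4]].
X = D⁻¹S = [[-1/12, 5/12], [-1/4, 1/4]] · [[-6, -27, -19], [-6, -15, -11]] = [[-2, -4, -3], [0, 3, 2]].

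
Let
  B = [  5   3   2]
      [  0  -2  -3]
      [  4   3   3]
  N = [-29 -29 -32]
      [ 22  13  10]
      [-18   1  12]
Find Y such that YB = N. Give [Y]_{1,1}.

-1

Right-multiplying both sides by B⁻¹ gives Y = NB⁻¹.
B has determinant -5; B⁻¹ = [[-3/5, 3/5, 1], [12/5, -7/5, -3], [-8/5, 3/5, 2]].
Y = NB⁻¹ = [[-29, -29, -32], [22, 13, 10], [-18, 1, 12]] · [[-3/5, 3/5, 1], [12/5, -7/5, -3], [-8/5, 3/5, 2]] = [[-1, 4, -6], [2, 1, 3], [-6, -5, 3]].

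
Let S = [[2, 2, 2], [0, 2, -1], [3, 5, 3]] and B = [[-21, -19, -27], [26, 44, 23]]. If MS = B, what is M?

Since S sits to the right of M, M = BS⁻¹.
det S = 4, so S⁻¹ = [[11/4, 1, -3/2], [-3/4, 0, 1/2], [-3/2, -1, 1]].
M = BS⁻¹ = [[-21, -19, -27], [26, 44, 23]] · [[11/4, 1, -3/2], [-3/4, 0, 1/2], [-3/2, -1, 1]] = [[-3, 6, -5], [4, 3, 6]].

M = [[-3, 6, -5], [4, 3, 6]]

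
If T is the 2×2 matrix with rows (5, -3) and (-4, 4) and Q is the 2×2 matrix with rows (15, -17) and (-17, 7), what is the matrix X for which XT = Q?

X = [[-1, -5], [-5, -2]]

Since T sits to the right of X, X = QT⁻¹.
T has determinant 8; T⁻¹ = [[1/2, 3/8], [1/2, 5/8]].
X = QT⁻¹ = [[15, -17], [-17, 7]] · [[1/2, 3/8], [1/2, 5/8]] = [[-1, -5], [-5, -2]].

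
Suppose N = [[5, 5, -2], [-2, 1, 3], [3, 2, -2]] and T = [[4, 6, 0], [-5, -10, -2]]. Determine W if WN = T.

N is on the right of W, so right-multiply by N⁻¹: W = TN⁻¹.
N has determinant -1; N⁻¹ = [[8, -6, -17], [-5, 4, 11], [7, -5, -15]].
W = TN⁻¹ = [[4, 6, 0], [-5, -10, -2]] · [[8, -6, -17], [-5, 4, 11], [7, -5, -15]] = [[2, 0, -2], [-4, 0, 5]].

W = [[2, 0, -2], [-4, 0, 5]]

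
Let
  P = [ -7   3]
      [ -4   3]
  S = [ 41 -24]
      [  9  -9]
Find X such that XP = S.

X = [[-3, -5], [1, -4]]

Right-multiplying both sides by P⁻¹ gives X = SP⁻¹.
det P = -9, so P⁻¹ = [[-1/3, 1/3], [-4/9, 7/9]].
X = SP⁻¹ = [[41, -24], [9, -9]] · [[-1/3, 1/3], [-4/9, 7/9]] = [[-3, -5], [1, -4]].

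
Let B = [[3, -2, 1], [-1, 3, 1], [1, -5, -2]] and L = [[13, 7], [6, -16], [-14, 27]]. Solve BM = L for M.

B is on the left of M, so left-multiply by B⁻¹: M = B⁻¹L.
det B = 1; the adjugate gives B⁻¹ = [[-1, -9, -5], [-1, -7, -4], [2, 13, 7]].
M = B⁻¹L = [[-1, -9, -5], [-1, -7, -4], [2, 13, 7]] · [[13, 7], [6, -16], [-14, 27]] = [[3, 2], [1, -3], [6, -5]].

M = [[3, 2], [1, -3], [6, -5]]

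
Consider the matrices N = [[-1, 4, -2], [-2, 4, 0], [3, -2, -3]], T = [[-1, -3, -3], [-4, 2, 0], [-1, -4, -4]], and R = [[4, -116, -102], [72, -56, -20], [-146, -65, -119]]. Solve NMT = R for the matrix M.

M = [[4, 3, 0], [-3, -3, 5], [-5, -4, -5]]

M = N⁻¹RT⁻¹ (apply N⁻¹ on the left and T⁻¹ on the right).
det N = 4, so N⁻¹ = [[-3, 4, 2], [-3/2, 9/4, 1], [-2, 5/2, 1]].
T has determinant 2; T⁻¹ = [[-4, 0, 3], [-8, 1/2, 6], [9, -1/2, -7]].
N⁻¹R = [[-16, -6, -12], [10, -17, -11], [26, 27, 35]].
M = (N⁻¹R)T⁻¹ = [[4, 3, 0], [-3, -3, 5], [-5, -4, -5]].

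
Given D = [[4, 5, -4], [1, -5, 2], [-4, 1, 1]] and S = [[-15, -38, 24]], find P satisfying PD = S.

Since D sits to the right of P, P = SD⁻¹.
D has determinant 3; D⁻¹ = [[-7/3, -3, -10/3], [-3, -4, -4], [-19/3, -8, -25/3]].
P = SD⁻¹ = [[-15, -38, 24]] · [[-7/3, -3, -10/3], [-3, -4, -4], [-19/3, -8, -25/3]] = [[-3, 5, 2]].

P = [[-3, 5, 2]]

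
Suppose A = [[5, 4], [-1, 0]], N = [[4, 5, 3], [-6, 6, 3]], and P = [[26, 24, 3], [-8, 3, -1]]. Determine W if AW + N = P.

W = [[2, 3, 4], [3, 1, -5]]

AW = P − N = [[22, 19, 0], [-2, -3, -4]].
A is on the left of W, so left-multiply by A⁻¹: W = A⁻¹(P − N).
A has determinant 4; A⁻¹ = [[0, -1], [1/4, 5/4]].
W = A⁻¹(P − N) = [[2, 3, 4], [3, 1, -5]].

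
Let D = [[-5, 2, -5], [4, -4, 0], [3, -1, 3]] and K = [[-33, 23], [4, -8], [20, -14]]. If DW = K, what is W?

Since D multiplies W on the left, W = D⁻¹K.
D has determinant -4; D⁻¹ = [[3, 1/4, 5], [3, 0, 5], [-2, -1/4, -3]].
W = D⁻¹K = [[3, 1/4, 5], [3, 0, 5], [-2, -1/4, -3]] · [[-33, 23], [4, -8], [20, -14]] = [[2, -3], [1, -1], [5, -2]].

W = [[2, -3], [1, -1], [5, -2]]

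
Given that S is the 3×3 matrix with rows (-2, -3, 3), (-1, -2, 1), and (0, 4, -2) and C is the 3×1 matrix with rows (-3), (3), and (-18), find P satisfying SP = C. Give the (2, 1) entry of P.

Left-multiplying both sides by S⁻¹ gives P = S⁻¹C.
det S = -6, so S⁻¹ = [[0, -1, -1/2], [1/3, -2/3, 1/6], [2/3, -4/3, -1/6]].
P = S⁻¹C = [[0, -1, -1/2], [1/3, -2/3, 1/6], [2/3, -4/3, -1/6]] · [[-3], [3], [-18]] = [[6], [-6], [-3]].

-6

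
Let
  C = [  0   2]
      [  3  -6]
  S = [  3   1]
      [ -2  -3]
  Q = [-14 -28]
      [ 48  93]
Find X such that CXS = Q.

Isolating X: multiply by C⁻¹ from the left and S⁻¹ from the right, so X = C⁻¹QS⁻¹.
det C = -6, so C⁻¹ = [[1, 1/3], [1/2, 0]].
S has determinant -7; S⁻¹ = [[3/7, 1/7], [-2/7, -3/7]].
C⁻¹Q = [[2, 3], [-7, -14]].
X = (C⁻¹Q)S⁻¹ = [[0, -1], [1, 5]].

X = [[0, -1], [1, 5]]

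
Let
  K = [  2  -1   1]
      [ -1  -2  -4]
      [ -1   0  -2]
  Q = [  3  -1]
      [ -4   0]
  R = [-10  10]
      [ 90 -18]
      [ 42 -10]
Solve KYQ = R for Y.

Y = [[-4, -5], [-1, -1], [-3, 4]]

Left-multiply by K⁻¹ and right-multiply by Q⁻¹: Y = K⁻¹RQ⁻¹.
det K = 4, so K⁻¹ = [[1, -1/2, 3/2], [1/2, -3/4, 7/4], [-1/2, 1/4, -5/4]].
det Q = -4, so Q⁻¹ = [[0, -1/4], [-1, -3/4]].
K⁻¹R = [[8, 4], [1, 1], [-25, 3]].
Y = (K⁻¹R)Q⁻¹ = [[-4, -5], [-1, -1], [-3, 4]].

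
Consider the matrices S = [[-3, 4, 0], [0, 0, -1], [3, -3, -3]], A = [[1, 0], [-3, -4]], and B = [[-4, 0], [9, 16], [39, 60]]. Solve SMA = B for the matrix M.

M = [[0, -4], [-1, -3], [3, 4]]

Isolating M: multiply by S⁻¹ from the left and A⁻¹ from the right, so M = S⁻¹BA⁻¹.
det S = -3; the adjugate gives S⁻¹ = [[1, -4, 4/3], [1, -3, 1], [0, -1, 0]].
det A = -4; the adjugate gives A⁻¹ = [[1, 0], [-3/4, -1/4]].
S⁻¹B = [[12, 16], [8, 12], [-9, -16]].
M = (S⁻¹B)A⁻¹ = [[0, -4], [-1, -3], [3, 4]].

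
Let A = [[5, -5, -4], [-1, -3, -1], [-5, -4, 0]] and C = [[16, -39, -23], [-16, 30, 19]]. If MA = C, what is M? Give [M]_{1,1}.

6

Right-multiplying both sides by A⁻¹ gives M = CA⁻¹.
A has determinant -1; A⁻¹ = [[4, -16, 7], [-5, 20, -9], [11, -45, 20]].
M = CA⁻¹ = [[16, -39, -23], [-16, 30, 19]] · [[4, -16, 7], [-5, 20, -9], [11, -45, 20]] = [[6, -1, 3], [-5, 1, -2]].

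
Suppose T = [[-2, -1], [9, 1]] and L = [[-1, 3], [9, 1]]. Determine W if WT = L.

W = [[-4, -1], [0, 1]]

Right-multiplying both sides by T⁻¹ gives W = LT⁻¹.
det T = 7, so T⁻¹ = [[1/7, 1/7], [-9/7, -2/7]].
W = LT⁻¹ = [[-1, 3], [9, 1]] · [[1/7, 1/7], [-9/7, -2/7]] = [[-4, -1], [0, 1]].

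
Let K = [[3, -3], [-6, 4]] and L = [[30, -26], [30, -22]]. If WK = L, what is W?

Right-multiplying both sides by K⁻¹ gives W = LK⁻¹.
det K = -6, so K⁻¹ = [[-2/3, -1/2], [-1, -1/2]].
W = LK⁻¹ = [[30, -26], [30, -22]] · [[-2/3, -1/2], [-1, -1/2]] = [[6, -2], [2, -4]].

W = [[6, -2], [2, -4]]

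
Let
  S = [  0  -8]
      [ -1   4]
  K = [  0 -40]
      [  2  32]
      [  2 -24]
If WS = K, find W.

W = [[5, 0], [-5, -2], [2, -2]]

Right-multiplying both sides by S⁻¹ gives W = KS⁻¹.
S has determinant -8; S⁻¹ = [[-1/2, -1], [-1/8, 0]].
W = KS⁻¹ = [[0, -40], [2, 32], [2, -24]] · [[-1/2, -1], [-1/8, 0]] = [[5, 0], [-5, -2], [2, -2]].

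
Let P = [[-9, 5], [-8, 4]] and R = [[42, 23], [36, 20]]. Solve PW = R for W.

Since P multiplies W on the left, W = P⁻¹R.
P has determinant 4; P⁻¹ = [[1, -5/4], [2, -9/4]].
W = P⁻¹R = [[1, -5/4], [2, -9/4]] · [[42, 23], [36, 20]] = [[-3, -2], [3, 1]].

W = [[-3, -2], [3, 1]]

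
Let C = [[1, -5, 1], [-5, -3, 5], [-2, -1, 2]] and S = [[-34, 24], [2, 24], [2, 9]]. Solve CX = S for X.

X = [[-4, 3], [6, -3], [0, 6]]

Left-multiplying both sides by C⁻¹ gives X = C⁻¹S.
det C = -2; the adjugate gives C⁻¹ = [[1/2, -9/2, 11], [0, -2, 5], [1/2, -11/2, 14]].
X = C⁻¹S = [[1/2, -9/2, 11], [0, -2, 5], [1/2, -11/2, 14]] · [[-34, 24], [2, 24], [2, 9]] = [[-4, 3], [6, -3], [0, 6]].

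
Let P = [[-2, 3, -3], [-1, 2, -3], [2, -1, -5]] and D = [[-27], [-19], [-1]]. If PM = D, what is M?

P is on the left of M, so left-multiply by P⁻¹: M = P⁻¹D.
det P = 2, so P⁻¹ = [[-13/2, 9, -3/2], [-11/2, 8, -3/2], [-3/2, 2, -1/2]].
M = P⁻¹D = [[-13/2, 9, -3/2], [-11/2, 8, -3/2], [-3/2, 2, -1/2]] · [[-27], [-19], [-1]] = [[6], [-2], [3]].

M = [[6], [-2], [3]]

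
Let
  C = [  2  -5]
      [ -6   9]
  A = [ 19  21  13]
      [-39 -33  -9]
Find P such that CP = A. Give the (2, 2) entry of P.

C is on the left of P, so left-multiply by C⁻¹: P = C⁻¹A.
C has determinant -12; C⁻¹ = [[-3/4, -5/12], [-1/2, -1/6]].
P = C⁻¹A = [[-3/4, -5/12], [-1/2, -1/6]] · [[19, 21, 13], [-39, -33, -9]] = [[2, -2, -6], [-3, -5, -5]].

-5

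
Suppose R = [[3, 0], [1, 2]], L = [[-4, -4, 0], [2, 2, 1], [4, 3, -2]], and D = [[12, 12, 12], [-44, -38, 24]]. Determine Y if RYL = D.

Left-multiply by R⁻¹ and right-multiply by L⁻¹: Y = R⁻¹DL⁻¹.
R has determinant 6; R⁻¹ = [[1/3, 0], [-1/6, 1/2]].
det L = -4, so L⁻¹ = [[7/4, 2, 1], [-2, -2, -1], [1/2, 1, 0]].
R⁻¹D = [[4, 4, 4], [-24, -21, 10]].
Y = (R⁻¹D)L⁻¹ = [[1, 4, 0], [5, 4, -3]].

Y = [[1, 4, 0], [5, 4, -3]]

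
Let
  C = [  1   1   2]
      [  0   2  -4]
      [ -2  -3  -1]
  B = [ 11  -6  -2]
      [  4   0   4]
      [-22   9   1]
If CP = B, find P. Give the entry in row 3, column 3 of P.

-1

C is on the left of P, so left-multiply by C⁻¹: P = C⁻¹B.
det C = 2, so C⁻¹ = [[-7, -5/2, -4], [4, 3/2, 2], [2, 1/2, 1]].
P = C⁻¹B = [[-7, -5/2, -4], [4, 3/2, 2], [2, 1/2, 1]] · [[11, -6, -2], [4, 0, 4], [-22, 9, 1]] = [[1, 6, 0], [6, -6, 0], [2, -3, -1]].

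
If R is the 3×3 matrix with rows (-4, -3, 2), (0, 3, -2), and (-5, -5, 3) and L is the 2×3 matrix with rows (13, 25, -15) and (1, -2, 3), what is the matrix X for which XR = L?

Right-multiplying both sides by R⁻¹ gives X = LR⁻¹.
det R = 4; the adjugate gives R⁻¹ = [[-1/4, -1/4, 0], [5/2, -1/2, -2], [15/4, -5/4, -3]].
X = LR⁻¹ = [[13, 25, -15], [1, -2, 3]] · [[-1/4, -1/4, 0], [5/2, -1/2, -2], [15/4, -5/4, -3]] = [[3, 3, -5], [6, -3, -5]].

X = [[3, 3, -5], [6, -3, -5]]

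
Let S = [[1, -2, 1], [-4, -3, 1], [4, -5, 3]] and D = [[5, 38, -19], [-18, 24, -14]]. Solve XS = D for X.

X = [[5, -6, -6], [-2, 0, -4]]

S is on the right of X, so right-multiply by S⁻¹: X = DS⁻¹.
det S = -4, so S⁻¹ = [[1, -1/4, -1/4], [-4, 1/4, 5/4], [-8, 3/4, 11/4]].
X = DS⁻¹ = [[5, 38, -19], [-18, 24, -14]] · [[1, -1/4, -1/4], [-4, 1/4, 5/4], [-8, 3/4, 11/4]] = [[5, -6, -6], [-2, 0, -4]].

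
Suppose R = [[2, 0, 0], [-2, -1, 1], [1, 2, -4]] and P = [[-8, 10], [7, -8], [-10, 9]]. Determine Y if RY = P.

Y = [[-4, 5], [5, -6], [4, -4]]

Left-multiplying both sides by R⁻¹ gives Y = R⁻¹P.
det R = 4; the adjugate gives R⁻¹ = [[1/2, 0, 0], [-7/4, -2, -1/2], [-3/4, -1, -1/2]].
Y = R⁻¹P = [[1/2, 0, 0], [-7/4, -2, -1/2], [-3/4, -1, -1/2]] · [[-8, 10], [7, -8], [-10, 9]] = [[-4, 5], [5, -6], [4, -4]].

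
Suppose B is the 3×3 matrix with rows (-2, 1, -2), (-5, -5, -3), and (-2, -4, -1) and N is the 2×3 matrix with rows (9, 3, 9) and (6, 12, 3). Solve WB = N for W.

W = [[-6, 3, -6], [0, 0, -3]]

B is on the right of W, so right-multiply by B⁻¹: W = NB⁻¹.
det B = -5, so B⁻¹ = [[7/5, -9/5, 13/5], [-1/5, 2/5, -4/5], [-2, 2, -3]].
W = NB⁻¹ = [[9, 3, 9], [6, 12, 3]] · [[7/5, -9/5, 13/5], [-1/5, 2/5, -4/5], [-2, 2, -3]] = [[-6, 3, -6], [0, 0, -3]].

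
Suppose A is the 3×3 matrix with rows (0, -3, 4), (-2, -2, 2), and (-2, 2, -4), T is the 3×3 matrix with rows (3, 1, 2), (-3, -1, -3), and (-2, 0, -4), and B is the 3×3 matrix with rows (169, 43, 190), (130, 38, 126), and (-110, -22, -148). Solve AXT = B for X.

Left-multiply by A⁻¹ and right-multiply by T⁻¹: X = A⁻¹BT⁻¹.
det A = 4, so A⁻¹ = [[1, -1, 1/2], [-3, 2, -2], [-2, 3/2, -3/2]].
det T = 2, so T⁻¹ = [[2, 2, -1/2], [-3, -4, 3/2], [-1, -1, 0]].
A⁻¹B = [[-16, -6, -10], [-27, -9, -22], [22, 4, 31]].
X = (A⁻¹B)T⁻¹ = [[-4, 2, -1], [-5, 4, 0], [1, -3, -5]].

X = [[-4, 2, -1], [-5, 4, 0], [1, -3, -5]]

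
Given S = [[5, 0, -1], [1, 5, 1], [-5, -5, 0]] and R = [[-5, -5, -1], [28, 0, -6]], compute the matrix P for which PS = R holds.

S is on the right of P, so right-multiply by S⁻¹: P = RS⁻¹.
det S = 5; the adjugate gives S⁻¹ = [[1, 1, 1], [-1, -1, -6/5], [4, 5, 5]].
P = RS⁻¹ = [[-5, -5, -1], [28, 0, -6]] · [[1, 1, 1], [-1, -1, -6/5], [4, 5, 5]] = [[-4, -5, -4], [4, -2, -2]].

P = [[-4, -5, -4], [4, -2, -2]]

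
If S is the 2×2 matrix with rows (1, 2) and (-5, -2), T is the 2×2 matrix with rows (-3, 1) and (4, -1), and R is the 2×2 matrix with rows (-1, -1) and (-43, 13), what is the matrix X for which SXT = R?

X = S⁻¹RT⁻¹ (apply S⁻¹ on the left and T⁻¹ on the right).
S has determinant 8; S⁻¹ = [[-1/4, -1/4], [5/8, 1/8]].
T has determinant -1; T⁻¹ = [[1, 1], [4, 3]].
S⁻¹R = [[11, -3], [-6, 1]].
X = (S⁻¹R)T⁻¹ = [[-1, 2], [-2, -3]].

X = [[-1, 2], [-2, -3]]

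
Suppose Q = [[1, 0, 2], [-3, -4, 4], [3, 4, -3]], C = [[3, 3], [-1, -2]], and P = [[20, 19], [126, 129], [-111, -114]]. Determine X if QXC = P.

X = [[-3, 1], [-3, 0], [5, 0]]

Left-multiply by Q⁻¹ and right-multiply by C⁻¹: X = Q⁻¹PC⁻¹.
det Q = -4, so Q⁻¹ = [[1, -2, -2], [-3/4, 9/4, 5/2], [0, 1, 1]].
det C = -3, so C⁻¹ = [[2/3, 1], [-1/3, -1]].
Q⁻¹P = [[-10, -11], [-9, -9], [15, 15]].
X = (Q⁻¹P)C⁻¹ = [[-3, 1], [-3, 0], [5, 0]].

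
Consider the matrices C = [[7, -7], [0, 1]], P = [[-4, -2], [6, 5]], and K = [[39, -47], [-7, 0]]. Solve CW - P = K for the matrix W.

CW = K + P = [[35, -49], [-1, 5]].
C is on the left of W, so left-multiply by C⁻¹: W = C⁻¹(K + P).
det C = 7; the adjugate gives C⁻¹ = [[1/7, 1], [0, 1]].
W = C⁻¹(K + P) = [[4, -2], [-1, 5]].

W = [[4, -2], [-1, 5]]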